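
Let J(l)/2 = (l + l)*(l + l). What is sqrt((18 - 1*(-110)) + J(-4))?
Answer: 16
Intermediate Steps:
J(l) = 8*l**2 (J(l) = 2*((l + l)*(l + l)) = 2*((2*l)*(2*l)) = 2*(4*l**2) = 8*l**2)
sqrt((18 - 1*(-110)) + J(-4)) = sqrt((18 - 1*(-110)) + 8*(-4)**2) = sqrt((18 + 110) + 8*16) = sqrt(128 + 128) = sqrt(256) = 16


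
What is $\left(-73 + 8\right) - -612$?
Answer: $547$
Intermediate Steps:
$\left(-73 + 8\right) - -612 = -65 + 612 = 547$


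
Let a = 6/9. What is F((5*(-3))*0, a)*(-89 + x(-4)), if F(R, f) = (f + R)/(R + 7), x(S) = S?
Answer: -62/7 ≈ -8.8571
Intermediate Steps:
a = ⅔ (a = 6*(⅑) = ⅔ ≈ 0.66667)
F(R, f) = (R + f)/(7 + R)
F((5*(-3))*0, a)*(-89 + x(-4)) = (((5*(-3))*0 + ⅔)/(7 + (5*(-3))*0))*(-89 - 4) = ((-15*0 + ⅔)/(7 - 15*0))*(-93) = ((0 + ⅔)/(7 + 0))*(-93) = ((⅔)/7)*(-93) = ((⅐)*(⅔))*(-93) = (2/21)*(-93) = -62/7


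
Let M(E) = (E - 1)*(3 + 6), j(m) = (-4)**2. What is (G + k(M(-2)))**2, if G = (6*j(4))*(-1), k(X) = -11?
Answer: 11449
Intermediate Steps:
j(m) = 16
M(E) = -9 + 9*E (M(E) = (-1 + E)*9 = -9 + 9*E)
G = -96 (G = (6*16)*(-1) = 96*(-1) = -96)
(G + k(M(-2)))**2 = (-96 - 11)**2 = (-107)**2 = 11449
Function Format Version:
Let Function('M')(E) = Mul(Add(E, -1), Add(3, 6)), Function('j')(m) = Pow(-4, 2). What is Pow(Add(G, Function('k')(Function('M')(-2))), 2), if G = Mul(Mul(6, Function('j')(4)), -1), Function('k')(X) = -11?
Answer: 11449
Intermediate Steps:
Function('j')(m) = 16
Function('M')(E) = Add(-9, Mul(9, E)) (Function('M')(E) = Mul(Add(-1, E), 9) = Add(-9, Mul(9, E)))
G = -96 (G = Mul(Mul(6, 16), -1) = Mul(96, -1) = -96)
Pow(Add(G, Function('k')(Function('M')(-2))), 2) = Pow(Add(-96, -11), 2) = Pow(-107, 2) = 11449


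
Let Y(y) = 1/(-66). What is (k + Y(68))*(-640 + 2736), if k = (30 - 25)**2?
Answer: 1728152/33 ≈ 52368.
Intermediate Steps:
Y(y) = -1/66
k = 25 (k = 5**2 = 25)
(k + Y(68))*(-640 + 2736) = (25 - 1/66)*(-640 + 2736) = (1649/66)*2096 = 1728152/33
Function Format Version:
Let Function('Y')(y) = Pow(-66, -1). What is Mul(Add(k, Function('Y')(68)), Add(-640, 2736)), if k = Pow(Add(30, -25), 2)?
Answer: Rational(1728152, 33) ≈ 52368.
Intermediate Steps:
Function('Y')(y) = Rational(-1, 66)
k = 25 (k = Pow(5, 2) = 25)
Mul(Add(k, Function('Y')(68)), Add(-640, 2736)) = Mul(Add(25, Rational(-1, 66)), Add(-640, 2736)) = Mul(Rational(1649, 66), 2096) = Rational(1728152, 33)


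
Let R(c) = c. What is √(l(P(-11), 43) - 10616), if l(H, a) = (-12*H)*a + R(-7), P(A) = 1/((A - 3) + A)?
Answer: 3*I*√29451/5 ≈ 102.97*I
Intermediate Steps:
P(A) = 1/(-3 + 2*A) (P(A) = 1/((-3 + A) + A) = 1/(-3 + 2*A))
l(H, a) = -7 - 12*H*a (l(H, a) = (-12*H)*a - 7 = -12*H*a - 7 = -7 - 12*H*a)
√(l(P(-11), 43) - 10616) = √((-7 - 12*43/(-3 + 2*(-11))) - 10616) = √((-7 - 12*43/(-3 - 22)) - 10616) = √((-7 - 12*43/(-25)) - 10616) = √((-7 - 12*(-1/25)*43) - 10616) = √((-7 + 516/25) - 10616) = √(341/25 - 10616) = √(-265059/25) = 3*I*√29451/5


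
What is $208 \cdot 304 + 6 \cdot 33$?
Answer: $63430$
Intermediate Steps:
$208 \cdot 304 + 6 \cdot 33 = 63232 + 198 = 63430$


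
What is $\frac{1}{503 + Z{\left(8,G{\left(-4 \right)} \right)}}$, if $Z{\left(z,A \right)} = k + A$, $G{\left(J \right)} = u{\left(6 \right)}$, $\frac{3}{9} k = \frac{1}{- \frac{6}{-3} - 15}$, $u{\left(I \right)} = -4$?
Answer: $\frac{13}{6484} \approx 0.0020049$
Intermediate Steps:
$k = - \frac{3}{13}$ ($k = \frac{3}{- \frac{6}{-3} - 15} = \frac{3}{\left(-6\right) \left(- \frac{1}{3}\right) - 15} = \frac{3}{2 - 15} = \frac{3}{-13} = 3 \left(- \frac{1}{13}\right) = - \frac{3}{13} \approx -0.23077$)
$G{\left(J \right)} = -4$
$Z{\left(z,A \right)} = - \frac{3}{13} + A$
$\frac{1}{503 + Z{\left(8,G{\left(-4 \right)} \right)}} = \frac{1}{503 - \frac{55}{13}} = \frac{1}{\frac{6484}{13}} = \frac{13}{6484}$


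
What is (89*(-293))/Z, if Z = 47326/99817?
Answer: -2602927909/47326 ≈ -55000.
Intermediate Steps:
Z = 47326/99817 (Z = 47326*(1/99817) = 47326/99817 ≈ 0.47413)
(89*(-293))/Z = (89*(-293))/(47326/99817) = -26077*99817/47326 = -2602927909/47326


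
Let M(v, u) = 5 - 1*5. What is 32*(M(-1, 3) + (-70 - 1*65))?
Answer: -4320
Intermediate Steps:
M(v, u) = 0 (M(v, u) = 5 - 5 = 0)
32*(M(-1, 3) + (-70 - 1*65)) = 32*(0 + (-70 - 1*65)) = 32*(0 + (-70 - 65)) = 32*(0 - 135) = 32*(-135) = -4320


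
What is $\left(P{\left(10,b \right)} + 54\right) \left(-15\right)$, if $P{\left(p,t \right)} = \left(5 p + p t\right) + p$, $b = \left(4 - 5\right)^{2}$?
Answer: $-1860$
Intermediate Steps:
$b = 1$ ($b = \left(-1\right)^{2} = 1$)
$P{\left(p,t \right)} = 6 p + p t$
$\left(P{\left(10,b \right)} + 54\right) \left(-15\right) = \left(10 \left(6 + 1\right) + 54\right) \left(-15\right) = \left(10 \cdot 7 + 54\right) \left(-15\right) = \left(70 + 54\right) \left(-15\right) = 124 \left(-15\right) = -1860$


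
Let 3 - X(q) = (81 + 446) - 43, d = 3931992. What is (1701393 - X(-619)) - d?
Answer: -2230118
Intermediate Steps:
X(q) = -481 (X(q) = 3 - ((81 + 446) - 43) = 3 - (527 - 43) = 3 - 1*484 = 3 - 484 = -481)
(1701393 - X(-619)) - d = (1701393 - 1*(-481)) - 1*3931992 = (1701393 + 481) - 3931992 = 1701874 - 3931992 = -2230118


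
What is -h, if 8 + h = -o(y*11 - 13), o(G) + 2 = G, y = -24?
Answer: -271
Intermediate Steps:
o(G) = -2 + G
h = 271 (h = -8 - (-2 + (-24*11 - 13)) = -8 - (-2 + (-264 - 13)) = -8 - (-2 - 277) = -8 - 1*(-279) = -8 + 279 = 271)
-h = -1*271 = -271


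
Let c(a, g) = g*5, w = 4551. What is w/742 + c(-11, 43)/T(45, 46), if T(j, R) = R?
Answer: 92219/8533 ≈ 10.807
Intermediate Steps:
c(a, g) = 5*g
w/742 + c(-11, 43)/T(45, 46) = 4551/742 + (5*43)/46 = 4551*(1/742) + 215*(1/46) = 4551/742 + 215/46 = 92219/8533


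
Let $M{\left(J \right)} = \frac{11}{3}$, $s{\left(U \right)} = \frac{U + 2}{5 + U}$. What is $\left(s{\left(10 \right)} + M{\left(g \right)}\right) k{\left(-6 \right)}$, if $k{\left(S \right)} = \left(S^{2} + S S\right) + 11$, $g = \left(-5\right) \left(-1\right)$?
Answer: $\frac{5561}{15} \approx 370.73$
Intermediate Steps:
$g = 5$
$k{\left(S \right)} = 11 + 2 S^{2}$ ($k{\left(S \right)} = \left(S^{2} + S^{2}\right) + 11 = 2 S^{2} + 11 = 11 + 2 S^{2}$)
$s{\left(U \right)} = \frac{2 + U}{5 + U}$
$M{\left(J \right)} = \frac{11}{3}$ ($M{\left(J \right)} = 11 \cdot \frac{1}{3} = \frac{11}{3}$)
$\left(s{\left(10 \right)} + M{\left(g \right)}\right) k{\left(-6 \right)} = \left(\frac{2 + 10}{5 + 10} + \frac{11}{3}\right) \left(11 + 2 \left(-6\right)^{2}\right) = \left(\frac{1}{15} \cdot 12 + \frac{11}{3}\right) \left(11 + 2 \cdot 36\right) = \left(\frac{1}{15} \cdot 12 + \frac{11}{3}\right) \left(11 + 72\right) = \left(\frac{4}{5} + \frac{11}{3}\right) 83 = \frac{67}{15} \cdot 83 = \frac{5561}{15}$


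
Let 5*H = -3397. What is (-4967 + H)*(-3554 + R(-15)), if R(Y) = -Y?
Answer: 99913048/5 ≈ 1.9983e+7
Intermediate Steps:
H = -3397/5 (H = (⅕)*(-3397) = -3397/5 ≈ -679.40)
(-4967 + H)*(-3554 + R(-15)) = (-4967 - 3397/5)*(-3554 - 1*(-15)) = -28232*(-3554 + 15)/5 = -28232/5*(-3539) = 99913048/5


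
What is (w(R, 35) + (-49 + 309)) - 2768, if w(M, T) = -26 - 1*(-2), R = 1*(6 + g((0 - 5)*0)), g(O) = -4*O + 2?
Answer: -2532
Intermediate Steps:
g(O) = 2 - 4*O
R = 8 (R = 1*(6 + (2 - 4*(0 - 5)*0)) = 1*(6 + (2 - (-20)*0)) = 1*(6 + (2 - 4*0)) = 1*(6 + (2 + 0)) = 1*(6 + 2) = 1*8 = 8)
w(M, T) = -24 (w(M, T) = -26 + 2 = -24)
(w(R, 35) + (-49 + 309)) - 2768 = (-24 + (-49 + 309)) - 2768 = (-24 + 260) - 2768 = 236 - 2768 = -2532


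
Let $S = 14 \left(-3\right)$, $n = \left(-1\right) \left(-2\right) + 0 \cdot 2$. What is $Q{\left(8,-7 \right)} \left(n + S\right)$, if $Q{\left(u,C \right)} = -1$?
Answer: $40$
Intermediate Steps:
$n = 2$ ($n = 2 + 0 = 2$)
$S = -42$
$Q{\left(8,-7 \right)} \left(n + S\right) = - (2 - 42) = \left(-1\right) \left(-40\right) = 40$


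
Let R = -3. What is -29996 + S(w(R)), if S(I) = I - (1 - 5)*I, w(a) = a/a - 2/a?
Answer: -89963/3 ≈ -29988.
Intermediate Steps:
w(a) = 1 - 2/a
S(I) = 5*I (S(I) = I - (-4)*I = I + 4*I = 5*I)
-29996 + S(w(R)) = -29996 + 5*((-2 - 3)/(-3)) = -29996 + 5*(-⅓*(-5)) = -29996 + 5*(5/3) = -29996 + 25/3 = -89963/3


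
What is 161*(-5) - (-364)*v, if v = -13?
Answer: -5537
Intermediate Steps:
161*(-5) - (-364)*v = 161*(-5) - (-364)*(-13) = -805 - 1*4732 = -805 - 4732 = -5537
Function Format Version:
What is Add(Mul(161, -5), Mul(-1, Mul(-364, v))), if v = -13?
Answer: -5537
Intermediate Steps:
Add(Mul(161, -5), Mul(-1, Mul(-364, v))) = Add(Mul(161, -5), Mul(-1, Mul(-364, -13))) = Add(-805, Mul(-1, 4732)) = Add(-805, -4732) = -5537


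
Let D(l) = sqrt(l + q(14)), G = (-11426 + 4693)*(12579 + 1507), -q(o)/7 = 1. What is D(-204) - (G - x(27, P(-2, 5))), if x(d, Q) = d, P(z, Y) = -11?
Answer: 94841065 + I*sqrt(211) ≈ 9.4841e+7 + 14.526*I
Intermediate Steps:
q(o) = -7 (q(o) = -7*1 = -7)
G = -94841038 (G = -6733*14086 = -94841038)
D(l) = sqrt(-7 + l) (D(l) = sqrt(l - 7) = sqrt(-7 + l))
D(-204) - (G - x(27, P(-2, 5))) = sqrt(-7 - 204) - (-94841038 - 1*27) = sqrt(-211) - (-94841038 - 27) = I*sqrt(211) - 1*(-94841065) = I*sqrt(211) + 94841065 = 94841065 + I*sqrt(211)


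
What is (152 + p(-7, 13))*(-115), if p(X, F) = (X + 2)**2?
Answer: -20355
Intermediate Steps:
p(X, F) = (2 + X)**2
(152 + p(-7, 13))*(-115) = (152 + (2 - 7)**2)*(-115) = (152 + (-5)**2)*(-115) = (152 + 25)*(-115) = 177*(-115) = -20355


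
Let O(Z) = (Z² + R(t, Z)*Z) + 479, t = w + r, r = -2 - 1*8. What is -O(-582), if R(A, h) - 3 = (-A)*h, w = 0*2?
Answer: -3724697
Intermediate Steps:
r = -10 (r = -2 - 8 = -10)
w = 0
t = -10 (t = 0 - 10 = -10)
R(A, h) = 3 - A*h (R(A, h) = 3 + (-A)*h = 3 - A*h)
O(Z) = 479 + Z² + Z*(3 + 10*Z) (O(Z) = (Z² + (3 - 1*(-10)*Z)*Z) + 479 = (Z² + (3 + 10*Z)*Z) + 479 = (Z² + Z*(3 + 10*Z)) + 479 = 479 + Z² + Z*(3 + 10*Z))
-O(-582) = -(479 + 3*(-582) + 11*(-582)²) = -(479 - 1746 + 11*338724) = -(479 - 1746 + 3725964) = -1*3724697 = -3724697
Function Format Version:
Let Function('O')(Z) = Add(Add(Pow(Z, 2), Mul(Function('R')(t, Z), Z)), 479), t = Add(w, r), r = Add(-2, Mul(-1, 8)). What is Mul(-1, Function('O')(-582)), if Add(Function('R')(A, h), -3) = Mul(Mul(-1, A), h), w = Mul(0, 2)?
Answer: -3724697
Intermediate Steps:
r = -10 (r = Add(-2, -8) = -10)
w = 0
t = -10 (t = Add(0, -10) = -10)
Function('R')(A, h) = Add(3, Mul(-1, A, h)) (Function('R')(A, h) = Add(3, Mul(Mul(-1, A), h)) = Add(3, Mul(-1, A, h)))
Function('O')(Z) = Add(479, Pow(Z, 2), Mul(Z, Add(3, Mul(10, Z)))) (Function('O')(Z) = Add(Add(Pow(Z, 2), Mul(Add(3, Mul(-1, -10, Z)), Z)), 479) = Add(Add(Pow(Z, 2), Mul(Add(3, Mul(10, Z)), Z)), 479) = Add(Add(Pow(Z, 2), Mul(Z, Add(3, Mul(10, Z)))), 479) = Add(479, Pow(Z, 2), Mul(Z, Add(3, Mul(10, Z)))))
Mul(-1, Function('O')(-582)) = Mul(-1, Add(479, Mul(3, -582), Mul(11, Pow(-582, 2)))) = Mul(-1, Add(479, -1746, Mul(11, 338724))) = Mul(-1, Add(479, -1746, 3725964)) = Mul(-1, 3724697) = -3724697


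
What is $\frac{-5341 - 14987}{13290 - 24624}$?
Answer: $\frac{3388}{1889} \approx 1.7935$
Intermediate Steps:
$\frac{-5341 - 14987}{13290 - 24624} = \frac{-5341 - 14987}{-11334} = \left(-5341 - 14987\right) \left(- \frac{1}{11334}\right) = \left(-20328\right) \left(- \frac{1}{11334}\right) = \frac{3388}{1889}$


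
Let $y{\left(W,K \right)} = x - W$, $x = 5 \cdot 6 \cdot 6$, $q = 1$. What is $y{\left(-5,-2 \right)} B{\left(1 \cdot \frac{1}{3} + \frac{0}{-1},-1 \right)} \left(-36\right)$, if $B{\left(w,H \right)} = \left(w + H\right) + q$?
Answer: $-2220$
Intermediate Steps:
$x = 180$ ($x = 30 \cdot 6 = 180$)
$y{\left(W,K \right)} = 180 - W$
$B{\left(w,H \right)} = 1 + H + w$ ($B{\left(w,H \right)} = \left(w + H\right) + 1 = \left(H + w\right) + 1 = 1 + H + w$)
$y{\left(-5,-2 \right)} B{\left(1 \cdot \frac{1}{3} + \frac{0}{-1},-1 \right)} \left(-36\right) = \left(180 - -5\right) \left(1 - 1 + \left(1 \cdot \frac{1}{3} + \frac{0}{-1}\right)\right) \left(-36\right) = \left(180 + 5\right) \left(1 - 1 + \left(1 \cdot \frac{1}{3} + 0 \left(-1\right)\right)\right) \left(-36\right) = 185 \left(1 - 1 + \left(\frac{1}{3} + 0\right)\right) \left(-36\right) = 185 \left(1 - 1 + \frac{1}{3}\right) \left(-36\right) = 185 \cdot \frac{1}{3} \left(-36\right) = \frac{185}{3} \left(-36\right) = -2220$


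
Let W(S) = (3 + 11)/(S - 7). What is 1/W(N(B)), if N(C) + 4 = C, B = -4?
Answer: -15/14 ≈ -1.0714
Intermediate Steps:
N(C) = -4 + C
W(S) = 14/(-7 + S)
1/W(N(B)) = 1/(14/(-7 + (-4 - 4))) = 1/(14/(-7 - 8)) = 1/(14/(-15)) = 1/(14*(-1/15)) = 1/(-14/15) = -15/14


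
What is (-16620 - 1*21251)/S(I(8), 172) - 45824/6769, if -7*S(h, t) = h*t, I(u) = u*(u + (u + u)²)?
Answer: -14851767943/2458934016 ≈ -6.0399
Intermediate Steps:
I(u) = u*(u + 4*u²) (I(u) = u*(u + (2*u)²) = u*(u + 4*u²))
S(h, t) = -h*t/7
(-16620 - 1*21251)/S(I(8), 172) - 45824/6769 = (-16620 - 1*21251)/((-⅐*8²*(1 + 4*8)*172)) - 45824/6769 = (-16620 - 21251)/((-⅐*64*(1 + 32)*172)) - 45824*1/6769 = -37871/((-⅐*64*33*172)) - 45824/6769 = -37871/((-⅐*2112*172)) - 45824/6769 = -37871/(-363264/7) - 45824/6769 = -37871*(-7/363264) - 45824/6769 = 265097/363264 - 45824/6769 = -14851767943/2458934016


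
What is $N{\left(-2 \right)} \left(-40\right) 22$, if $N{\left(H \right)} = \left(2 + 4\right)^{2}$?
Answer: $-31680$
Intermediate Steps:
$N{\left(H \right)} = 36$ ($N{\left(H \right)} = 6^{2} = 36$)
$N{\left(-2 \right)} \left(-40\right) 22 = 36 \left(-40\right) 22 = \left(-1440\right) 22 = -31680$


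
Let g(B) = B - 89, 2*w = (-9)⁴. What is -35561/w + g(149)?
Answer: 322538/6561 ≈ 49.160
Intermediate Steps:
w = 6561/2 (w = (½)*(-9)⁴ = (½)*6561 = 6561/2 ≈ 3280.5)
g(B) = -89 + B
-35561/w + g(149) = -35561/6561/2 + (-89 + 149) = -35561*2/6561 + 60 = -71122/6561 + 60 = 322538/6561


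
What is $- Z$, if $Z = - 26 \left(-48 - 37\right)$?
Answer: $-2210$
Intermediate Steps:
$Z = 2210$ ($Z = \left(-26\right) \left(-85\right) = 2210$)
$- Z = \left(-1\right) 2210 = -2210$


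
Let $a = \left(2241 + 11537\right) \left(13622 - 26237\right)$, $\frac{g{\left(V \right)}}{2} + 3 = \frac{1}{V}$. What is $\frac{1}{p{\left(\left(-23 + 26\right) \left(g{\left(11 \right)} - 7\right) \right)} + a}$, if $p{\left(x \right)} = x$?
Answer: $- \frac{11}{1911904593} \approx -5.7534 \cdot 10^{-9}$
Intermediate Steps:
$g{\left(V \right)} = -6 + \frac{2}{V}$
$a = -173809470$ ($a = 13778 \left(-12615\right) = -173809470$)
$\frac{1}{p{\left(\left(-23 + 26\right) \left(g{\left(11 \right)} - 7\right) \right)} + a} = \frac{1}{\left(-23 + 26\right) \left(\left(-6 + \frac{2}{11}\right) - 7\right) - 173809470} = \frac{1}{3 \left(\left(-6 + 2 \cdot \frac{1}{11}\right) - 7\right) - 173809470} = \frac{1}{3 \left(\left(-6 + \frac{2}{11}\right) - 7\right) - 173809470} = \frac{1}{3 \left(- \frac{64}{11} - 7\right) - 173809470} = \frac{1}{3 \left(- \frac{141}{11}\right) - 173809470} = \frac{1}{- \frac{423}{11} - 173809470} = \frac{1}{- \frac{1911904593}{11}} = - \frac{11}{1911904593}$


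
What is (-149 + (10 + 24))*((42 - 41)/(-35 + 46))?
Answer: -115/11 ≈ -10.455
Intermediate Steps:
(-149 + (10 + 24))*((42 - 41)/(-35 + 46)) = (-149 + 34)*(1/11) = -115/11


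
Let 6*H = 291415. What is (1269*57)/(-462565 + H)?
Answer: -433998/2483975 ≈ -0.17472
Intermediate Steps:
H = 291415/6 (H = (⅙)*291415 = 291415/6 ≈ 48569.)
(1269*57)/(-462565 + H) = (1269*57)/(-462565 + 291415/6) = 72333/(-2483975/6) = 72333*(-6/2483975) = -433998/2483975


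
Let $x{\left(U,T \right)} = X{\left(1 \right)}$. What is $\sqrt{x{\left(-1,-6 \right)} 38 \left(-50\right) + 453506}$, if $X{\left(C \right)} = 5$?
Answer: $3 \sqrt{49334} \approx 666.34$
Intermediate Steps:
$x{\left(U,T \right)} = 5$
$\sqrt{x{\left(-1,-6 \right)} 38 \left(-50\right) + 453506} = \sqrt{5 \cdot 38 \left(-50\right) + 453506} = \sqrt{190 \left(-50\right) + 453506} = \sqrt{-9500 + 453506} = \sqrt{444006} = 3 \sqrt{49334}$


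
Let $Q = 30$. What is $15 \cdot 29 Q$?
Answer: $13050$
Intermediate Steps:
$15 \cdot 29 Q = 15 \cdot 29 \cdot 30 = 435 \cdot 30 = 13050$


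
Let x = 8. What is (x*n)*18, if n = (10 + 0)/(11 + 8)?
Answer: 1440/19 ≈ 75.789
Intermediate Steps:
n = 10/19 ≈ 0.52632
(x*n)*18 = (8*(10/19))*18 = (80/19)*18 = 1440/19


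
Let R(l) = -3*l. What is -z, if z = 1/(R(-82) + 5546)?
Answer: -1/5792 ≈ -0.00017265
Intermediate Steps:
z = 1/5792 (z = 1/(-3*(-82) + 5546) = 1/(246 + 5546) = 1/5792 ≈ 0.00017265)
-z = -1*1/5792 = -1/5792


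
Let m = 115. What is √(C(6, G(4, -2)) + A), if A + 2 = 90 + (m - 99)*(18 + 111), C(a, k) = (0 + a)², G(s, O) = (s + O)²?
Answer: 2*√547 ≈ 46.776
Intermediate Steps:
G(s, O) = (O + s)²
C(a, k) = a²
A = 2152 (A = -2 + (90 + (115 - 99)*(18 + 111)) = -2 + (90 + 16*129) = -2 + (90 + 2064) = -2 + 2154 = 2152)
√(C(6, G(4, -2)) + A) = √(6² + 2152) = √(36 + 2152) = √2188 = 2*√547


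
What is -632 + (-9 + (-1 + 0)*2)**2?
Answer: -511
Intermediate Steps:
-632 + (-9 + (-1 + 0)*2)**2 = -632 + (-9 - 1*2)**2 = -632 + (-9 - 2)**2 = -632 + (-11)**2 = -632 + 121 = -511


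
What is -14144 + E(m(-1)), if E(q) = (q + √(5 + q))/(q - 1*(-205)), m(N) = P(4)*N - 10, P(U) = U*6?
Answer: -2418658/171 + I*√29/171 ≈ -14144.0 + 0.031492*I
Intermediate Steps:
P(U) = 6*U
m(N) = -10 + 24*N (m(N) = (6*4)*N - 10 = 24*N - 10 = -10 + 24*N)
E(q) = (q + √(5 + q))/(205 + q) (E(q) = (q + √(5 + q))/(q + 205) = (q + √(5 + q))/(205 + q))
-14144 + E(m(-1)) = -14144 + ((-10 + 24*(-1)) + √(5 + (-10 + 24*(-1))))/(205 + (-10 + 24*(-1))) = -14144 + ((-10 - 24) + √(5 + (-10 - 24)))/(205 + (-10 - 24)) = -14144 + (-34 + √(5 - 34))/(205 - 34) = -14144 + (-34 + √(-29))/171 = -14144 + (-34 + I*√29)/171 = -14144 + (-34/171 + I*√29/171) = -2418658/171 + I*√29/171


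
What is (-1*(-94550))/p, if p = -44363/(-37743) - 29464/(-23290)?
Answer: 41556354569250/1072637011 ≈ 38742.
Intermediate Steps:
p = 1072637011/439517235 (p = -44363*(-1/37743) - 29464*(-1/23290) = 44363/37743 + 14732/11645 = 1072637011/439517235 ≈ 2.4405)
(-1*(-94550))/p = (-1*(-94550))/(1072637011/439517235) = 94550*(439517235/1072637011) = 41556354569250/1072637011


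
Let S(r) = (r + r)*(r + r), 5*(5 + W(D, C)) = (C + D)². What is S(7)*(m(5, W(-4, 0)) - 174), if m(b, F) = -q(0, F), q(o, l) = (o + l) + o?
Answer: -168756/5 ≈ -33751.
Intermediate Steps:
q(o, l) = l + 2*o (q(o, l) = (l + o) + o = l + 2*o)
W(D, C) = -5 + (C + D)²/5
S(r) = 4*r² (S(r) = (2*r)*(2*r) = 4*r²)
m(b, F) = -F (m(b, F) = -(F + 2*0) = -(F + 0) = -F)
S(7)*(m(5, W(-4, 0)) - 174) = (4*7²)*(-(-5 + (0 - 4)²/5) - 174) = (4*49)*(-(-5 + (⅕)*(-4)²) - 174) = 196*(-(-5 + (⅕)*16) - 174) = 196*(-(-5 + 16/5) - 174) = 196*(-1*(-9/5) - 174) = 196*(9/5 - 174) = 196*(-861/5) = -168756/5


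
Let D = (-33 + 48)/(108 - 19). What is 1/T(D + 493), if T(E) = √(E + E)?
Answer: √1953194/43892 ≈ 0.031841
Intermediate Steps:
D = 15/89 ≈ 0.16854
T(E) = √2*√E (T(E) = √(2*E) = √2*√E)
1/T(D + 493) = 1/(√2*√(15/89 + 493)) = 1/(√2*√(43892/89)) = 1/(√2*(2*√976597/89)) = 1/(2*√1953194/89) = √1953194/43892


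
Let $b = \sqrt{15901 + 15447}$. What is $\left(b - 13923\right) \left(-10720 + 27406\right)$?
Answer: $-232319178 + 33372 \sqrt{7837} \approx -2.2936 \cdot 10^{8}$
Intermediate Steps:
$b = 2 \sqrt{7837}$ ($b = \sqrt{31348} = 2 \sqrt{7837} \approx 177.05$)
$\left(b - 13923\right) \left(-10720 + 27406\right) = \left(2 \sqrt{7837} - 13923\right) \left(-10720 + 27406\right) = \left(-13923 + 2 \sqrt{7837}\right) 16686 = -232319178 + 33372 \sqrt{7837}$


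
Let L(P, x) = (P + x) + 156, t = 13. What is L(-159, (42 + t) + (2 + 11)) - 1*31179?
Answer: -31114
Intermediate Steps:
L(P, x) = 156 + P + x
L(-159, (42 + t) + (2 + 11)) - 1*31179 = (156 - 159 + ((42 + 13) + (2 + 11))) - 1*31179 = (156 - 159 + (55 + 13)) - 31179 = (156 - 159 + 68) - 31179 = 65 - 31179 = -31114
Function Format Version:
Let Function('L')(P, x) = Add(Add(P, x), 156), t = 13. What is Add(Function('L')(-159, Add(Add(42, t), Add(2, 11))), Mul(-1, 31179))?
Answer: -31114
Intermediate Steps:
Function('L')(P, x) = Add(156, P, x)
Add(Function('L')(-159, Add(Add(42, t), Add(2, 11))), Mul(-1, 31179)) = Add(Add(156, -159, Add(Add(42, 13), Add(2, 11))), Mul(-1, 31179)) = Add(Add(156, -159, Add(55, 13)), -31179) = Add(Add(156, -159, 68), -31179) = Add(65, -31179) = -31114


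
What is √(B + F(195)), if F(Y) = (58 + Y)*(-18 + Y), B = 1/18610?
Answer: √15509097788710/18610 ≈ 211.62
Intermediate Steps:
B = 1/18610 ≈ 5.3735e-5
F(Y) = (-18 + Y)*(58 + Y)
√(B + F(195)) = √(1/18610 + (-1044 + 195² + 40*195)) = √(1/18610 + (-1044 + 38025 + 7800)) = √(1/18610 + 44781) = √(833374411/18610) = √15509097788710/18610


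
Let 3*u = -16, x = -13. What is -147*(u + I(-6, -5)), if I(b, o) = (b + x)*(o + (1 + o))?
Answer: -24353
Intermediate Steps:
u = -16/3 (u = (⅓)*(-16) = -16/3 ≈ -5.3333)
I(b, o) = (1 + 2*o)*(-13 + b) (I(b, o) = (b - 13)*(o + (1 + o)) = (-13 + b)*(1 + 2*o) = (1 + 2*o)*(-13 + b))
-147*(u + I(-6, -5)) = -147*(-16/3 + (-13 - 6 - 26*(-5) + 2*(-6)*(-5))) = -147*(-16/3 + (-13 - 6 + 130 + 60)) = -147*(-16/3 + 171) = -147*497/3 = -24353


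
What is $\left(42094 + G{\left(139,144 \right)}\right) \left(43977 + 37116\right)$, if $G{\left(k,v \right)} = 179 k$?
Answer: $5431203675$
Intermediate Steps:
$\left(42094 + G{\left(139,144 \right)}\right) \left(43977 + 37116\right) = \left(42094 + 179 \cdot 139\right) \left(43977 + 37116\right) = \left(42094 + 24881\right) 81093 = 66975 \cdot 81093 = 5431203675$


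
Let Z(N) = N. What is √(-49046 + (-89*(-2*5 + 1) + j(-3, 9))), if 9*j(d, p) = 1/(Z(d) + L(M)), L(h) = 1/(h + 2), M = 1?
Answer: I*√6947286/12 ≈ 219.65*I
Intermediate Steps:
L(h) = 1/(2 + h)
j(d, p) = 1/(9*(⅓ + d)) (j(d, p) = 1/(9*(d + 1/(2 + 1))) = 1/(9*(d + 1/3)) = 1/(9*(d + ⅓)) = 1/(9*(⅓ + d)))
√(-49046 + (-89*(-2*5 + 1) + j(-3, 9))) = √(-49046 + (-89*(-2*5 + 1) + 1/(3*(1 + 3*(-3))))) = √(-49046 + (-89*(-10 + 1) + 1/(3*(1 - 9)))) = √(-49046 + (-89*(-9) + (⅓)/(-8))) = √(-49046 + (801 + (⅓)*(-⅛))) = √(-49046 + (801 - 1/24)) = √(-49046 + 19223/24) = √(-1157881/24) = I*√6947286/12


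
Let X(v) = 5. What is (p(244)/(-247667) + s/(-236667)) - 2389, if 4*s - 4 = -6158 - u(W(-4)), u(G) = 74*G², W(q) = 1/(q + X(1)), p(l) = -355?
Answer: -46676607944839/19538201963 ≈ -2389.0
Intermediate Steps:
W(q) = 1/(5 + q) (W(q) = 1/(q + 5) = 1/(5 + q))
s = -1557 (s = 1 + (-6158 - 74*(1/(5 - 4))²)/4 = 1 + (-6158 - 74*(1/1)²)/4 = 1 + (-6158 - 74*1²)/4 = 1 + (-6158 - 74)/4 = 1 + (¼)*(-6232) = 1 - 1558 = -1557)
(p(244)/(-247667) + s/(-236667)) - 2389 = (-355/(-247667) - 1557/(-236667)) - 2389 = (-355*(-1/247667) - 1557*(-1/236667)) - 2389 = (355/247667 + 519/78889) - 2389 = 156544768/19538201963 - 2389 = -46676607944839/19538201963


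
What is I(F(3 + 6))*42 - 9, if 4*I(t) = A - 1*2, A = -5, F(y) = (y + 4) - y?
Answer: -165/2 ≈ -82.500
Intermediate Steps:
F(y) = 4 (F(y) = (4 + y) - y = 4)
I(t) = -7/4 (I(t) = (-5 - 1*2)/4 = (-5 - 2)/4 = (¼)*(-7) = -7/4)
I(F(3 + 6))*42 - 9 = -7/4*42 - 9 = -147/2 - 9 = -165/2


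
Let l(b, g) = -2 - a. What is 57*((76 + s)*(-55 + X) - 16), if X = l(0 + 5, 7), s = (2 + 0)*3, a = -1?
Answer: -262656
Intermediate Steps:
l(b, g) = -1 (l(b, g) = -2 - 1*(-1) = -2 + 1 = -1)
s = 6 (s = 2*3 = 6)
X = -1
57*((76 + s)*(-55 + X) - 16) = 57*((76 + 6)*(-55 - 1) - 16) = 57*(82*(-56) - 16) = 57*(-4592 - 16) = 57*(-4608) = -262656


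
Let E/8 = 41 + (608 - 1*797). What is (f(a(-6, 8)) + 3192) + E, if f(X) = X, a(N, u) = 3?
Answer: 2011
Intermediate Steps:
E = -1184 (E = 8*(41 + (608 - 1*797)) = 8*(41 + (608 - 797)) = 8*(41 - 189) = 8*(-148) = -1184)
(f(a(-6, 8)) + 3192) + E = (3 + 3192) - 1184 = 3195 - 1184 = 2011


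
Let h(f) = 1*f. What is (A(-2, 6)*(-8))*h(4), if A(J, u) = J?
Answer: 64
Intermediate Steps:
h(f) = f
(A(-2, 6)*(-8))*h(4) = -2*(-8)*4 = 16*4 = 64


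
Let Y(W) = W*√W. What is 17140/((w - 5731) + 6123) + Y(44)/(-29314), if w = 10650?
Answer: 8570/5521 - 44*√11/14657 ≈ 1.5423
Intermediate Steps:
Y(W) = W^(3/2)
17140/((w - 5731) + 6123) + Y(44)/(-29314) = 17140/((10650 - 5731) + 6123) + 44^(3/2)/(-29314) = 17140/(4919 + 6123) + (88*√11)*(-1/29314) = 17140/11042 - 44*√11/14657 = 17140*(1/11042) - 44*√11/14657 = 8570/5521 - 44*√11/14657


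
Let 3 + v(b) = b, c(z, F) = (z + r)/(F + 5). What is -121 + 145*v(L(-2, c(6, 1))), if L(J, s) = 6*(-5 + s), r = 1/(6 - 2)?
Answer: -15999/4 ≈ -3999.8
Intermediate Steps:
r = ¼ (r = 1/4 = ¼ ≈ 0.25000)
c(z, F) = (¼ + z)/(5 + F) (c(z, F) = (z + ¼)/(F + 5) = (¼ + z)/(5 + F))
L(J, s) = -30 + 6*s
v(b) = -3 + b
-121 + 145*v(L(-2, c(6, 1))) = -121 + 145*(-3 + (-30 + 6*((¼ + 6)/(5 + 1)))) = -121 + 145*(-3 + (-30 + 6*((25/4)/6))) = -121 + 145*(-3 + (-30 + 6*((⅙)*(25/4)))) = -121 + 145*(-3 + (-30 + 6*(25/24))) = -121 + 145*(-3 + (-30 + 25/4)) = -121 + 145*(-3 - 95/4) = -121 + 145*(-107/4) = -121 - 15515/4 = -15999/4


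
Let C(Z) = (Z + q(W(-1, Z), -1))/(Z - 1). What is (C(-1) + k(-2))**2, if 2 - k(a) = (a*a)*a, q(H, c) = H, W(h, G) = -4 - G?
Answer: 144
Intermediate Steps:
k(a) = 2 - a**3 (k(a) = 2 - a*a*a = 2 - a**2*a = 2 - a**3)
C(Z) = -4/(-1 + Z) (C(Z) = (Z + (-4 - Z))/(Z - 1) = -4/(-1 + Z))
(C(-1) + k(-2))**2 = (-4/(-1 - 1) + (2 - 1*(-2)**3))**2 = (-4/(-2) + (2 - 1*(-8)))**2 = (-4*(-1/2) + (2 + 8))**2 = (2 + 10)**2 = 12**2 = 144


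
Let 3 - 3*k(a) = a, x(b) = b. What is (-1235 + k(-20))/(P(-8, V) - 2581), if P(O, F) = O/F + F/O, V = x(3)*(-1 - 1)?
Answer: 2104/4421 ≈ 0.47591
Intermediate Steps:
k(a) = 1 - a/3
V = -6 (V = 3*(-1 - 1) = 3*(-2) = -6)
P(O, F) = F/O + O/F
(-1235 + k(-20))/(P(-8, V) - 2581) = (-1235 + (1 - ⅓*(-20)))/((-6/(-8) - 8/(-6)) - 2581) = (-1235 + (1 + 20/3))/((-6*(-⅛) - 8*(-⅙)) - 2581) = (-1235 + 23/3)/((¾ + 4/3) - 2581) = -3682/(3*(25/12 - 2581)) = -3682/(3*(-30947/12)) = -3682/3*(-12/30947) = 2104/4421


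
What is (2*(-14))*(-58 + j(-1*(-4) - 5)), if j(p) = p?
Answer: 1652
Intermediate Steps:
(2*(-14))*(-58 + j(-1*(-4) - 5)) = (2*(-14))*(-58 + (-1*(-4) - 5)) = -28*(-58 + (4 - 5)) = -28*(-58 - 1) = -28*(-59) = 1652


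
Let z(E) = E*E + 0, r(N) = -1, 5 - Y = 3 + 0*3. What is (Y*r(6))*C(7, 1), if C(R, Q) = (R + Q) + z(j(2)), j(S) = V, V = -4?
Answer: -48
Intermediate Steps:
Y = 2 (Y = 5 - (3 + 0*3) = 5 - (3 + 0) = 5 - 1*3 = 5 - 3 = 2)
j(S) = -4
z(E) = E² (z(E) = E² + 0 = E²)
C(R, Q) = 16 + Q + R (C(R, Q) = (R + Q) + (-4)² = (Q + R) + 16 = 16 + Q + R)
(Y*r(6))*C(7, 1) = (2*(-1))*(16 + 1 + 7) = -2*24 = -48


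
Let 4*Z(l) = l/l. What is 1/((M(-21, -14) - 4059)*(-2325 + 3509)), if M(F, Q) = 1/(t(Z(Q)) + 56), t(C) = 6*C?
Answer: -115/552671072 ≈ -2.0808e-7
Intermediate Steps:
Z(l) = 1/4 (Z(l) = (l/l)/4 = (1/4)*1 = 1/4)
M(F, Q) = 2/115 (M(F, Q) = 1/(6*(1/4) + 56) = 1/(3/2 + 56) = 1/(115/2) = 2/115)
1/((M(-21, -14) - 4059)*(-2325 + 3509)) = 1/((2/115 - 4059)*(-2325 + 3509)) = 1/(-466783/115*1184) = 1/(-552671072/115) = -115/552671072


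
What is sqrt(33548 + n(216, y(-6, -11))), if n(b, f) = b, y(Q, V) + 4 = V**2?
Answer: 2*sqrt(8441) ≈ 183.75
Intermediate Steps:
y(Q, V) = -4 + V**2
sqrt(33548 + n(216, y(-6, -11))) = sqrt(33548 + 216) = sqrt(33764) = 2*sqrt(8441)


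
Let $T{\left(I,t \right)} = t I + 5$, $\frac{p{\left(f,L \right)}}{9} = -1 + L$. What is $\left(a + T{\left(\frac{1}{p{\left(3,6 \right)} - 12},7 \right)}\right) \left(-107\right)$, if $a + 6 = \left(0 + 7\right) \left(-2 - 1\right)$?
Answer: $\frac{76933}{33} \approx 2331.3$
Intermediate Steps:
$a = -27$ ($a = -6 + \left(0 + 7\right) \left(-2 - 1\right) = -6 + 7 \left(-3\right) = -6 - 21 = -27$)
$p{\left(f,L \right)} = -9 + 9 L$ ($p{\left(f,L \right)} = 9 \left(-1 + L\right) = -9 + 9 L$)
$T{\left(I,t \right)} = 5 + I t$ ($T{\left(I,t \right)} = I t + 5 = 5 + I t$)
$\left(a + T{\left(\frac{1}{p{\left(3,6 \right)} - 12},7 \right)}\right) \left(-107\right) = \left(-27 + \left(5 + \frac{1}{\left(-9 + 9 \cdot 6\right) - 12} \cdot 7\right)\right) \left(-107\right) = \left(-27 + \left(5 + \frac{1}{\left(-9 + 54\right) - 12} \cdot 7\right)\right) \left(-107\right) = \left(-27 + \left(5 + \frac{1}{45 - 12} \cdot 7\right)\right) \left(-107\right) = \left(-27 + \left(5 + \frac{1}{33} \cdot 7\right)\right) \left(-107\right) = \left(-27 + \left(5 + \frac{7}{33}\right)\right) \left(-107\right) = \left(-27 + \frac{172}{33}\right) \left(-107\right) = \left(- \frac{719}{33}\right) \left(-107\right) = \frac{76933}{33}$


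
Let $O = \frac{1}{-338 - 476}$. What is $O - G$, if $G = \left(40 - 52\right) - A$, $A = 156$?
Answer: $\frac{136751}{814} \approx 168.0$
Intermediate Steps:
$G = -168$ ($G = \left(40 - 52\right) - 156 = -12 - 156 = -168$)
$O = - \frac{1}{814}$ ($O = \frac{1}{-814} = - \frac{1}{814} \approx -0.0012285$)
$O - G = - \frac{1}{814} - -168 = - \frac{1}{814} + 168 = \frac{136751}{814}$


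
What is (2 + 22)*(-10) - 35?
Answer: -275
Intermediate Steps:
(2 + 22)*(-10) - 35 = 24*(-10) - 35 = -240 - 35 = -275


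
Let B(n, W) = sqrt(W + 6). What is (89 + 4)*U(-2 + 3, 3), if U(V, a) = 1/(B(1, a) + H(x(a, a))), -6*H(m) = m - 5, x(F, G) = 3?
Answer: 279/10 ≈ 27.900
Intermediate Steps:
H(m) = 5/6 - m/6 (H(m) = -(m - 5)/6 = -(-5 + m)/6 = 5/6 - m/6)
B(n, W) = sqrt(6 + W)
U(V, a) = 1/(1/3 + sqrt(6 + a)) (U(V, a) = 1/(sqrt(6 + a) + (5/6 - 1/6*3)) = 1/(sqrt(6 + a) + (5/6 - 1/2)) = 1/(sqrt(6 + a) + 1/3) = 1/(1/3 + sqrt(6 + a)))
(89 + 4)*U(-2 + 3, 3) = (89 + 4)*(3/(1 + 3*sqrt(6 + 3))) = 93*(3/(1 + 3*sqrt(9))) = 93*(3/(1 + 3*3)) = 93*(3/(1 + 9)) = 93*(3/10) = 279/10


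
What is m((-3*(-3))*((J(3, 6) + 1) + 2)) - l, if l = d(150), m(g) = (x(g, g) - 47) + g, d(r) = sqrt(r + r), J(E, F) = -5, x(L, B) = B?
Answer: -83 - 10*sqrt(3) ≈ -100.32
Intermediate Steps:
d(r) = sqrt(2)*sqrt(r) (d(r) = sqrt(2*r) = sqrt(2)*sqrt(r))
m(g) = -47 + 2*g (m(g) = (g - 47) + g = (-47 + g) + g = -47 + 2*g)
l = 10*sqrt(3) (l = sqrt(2)*sqrt(150) = sqrt(2)*(5*sqrt(6)) = 10*sqrt(3) ≈ 17.320)
m((-3*(-3))*((J(3, 6) + 1) + 2)) - l = (-47 + 2*((-3*(-3))*((-5 + 1) + 2))) - 10*sqrt(3) = (-47 + 2*(9*(-4 + 2))) - 10*sqrt(3) = (-47 + 2*(9*(-2))) - 10*sqrt(3) = (-47 + 2*(-18)) - 10*sqrt(3) = (-47 - 36) - 10*sqrt(3) = -83 - 10*sqrt(3)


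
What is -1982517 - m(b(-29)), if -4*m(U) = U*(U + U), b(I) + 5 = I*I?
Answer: -1633069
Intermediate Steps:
b(I) = -5 + I² (b(I) = -5 + I*I = -5 + I²)
m(U) = -U²/2 (m(U) = -U*(U + U)/4 = -U*2*U/4 = -U²/2)
-1982517 - m(b(-29)) = -1982517 - (-1)*(-5 + (-29)²)²/2 = -1982517 - (-1)*(-5 + 841)²/2 = -1982517 - (-1)*836²/2 = -1982517 - (-1)*698896/2 = -1982517 - 1*(-349448) = -1982517 + 349448 = -1633069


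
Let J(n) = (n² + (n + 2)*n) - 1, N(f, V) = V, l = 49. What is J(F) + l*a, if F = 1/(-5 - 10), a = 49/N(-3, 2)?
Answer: 539719/450 ≈ 1199.4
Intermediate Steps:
a = 49/2 ≈ 24.500
F = -1/15 (F = 1/(-15) = -1/15 ≈ -0.066667)
J(n) = -1 + n² + n*(2 + n) (J(n) = (n² + (2 + n)*n) - 1 = (n² + n*(2 + n)) - 1 = -1 + n² + n*(2 + n))
J(F) + l*a = (-1 + 2*(-1/15) + 2*(-1/15)²) + 49*(49/2) = (-1 - 2/15 + 2*(1/225)) + 2401/2 = (-1 - 2/15 + 2/225) + 2401/2 = -253/225 + 2401/2 = 539719/450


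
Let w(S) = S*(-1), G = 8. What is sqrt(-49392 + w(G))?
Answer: 10*I*sqrt(494) ≈ 222.26*I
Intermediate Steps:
w(S) = -S
sqrt(-49392 + w(G)) = sqrt(-49392 - 1*8) = sqrt(-49392 - 8) = sqrt(-49400) = 10*I*sqrt(494)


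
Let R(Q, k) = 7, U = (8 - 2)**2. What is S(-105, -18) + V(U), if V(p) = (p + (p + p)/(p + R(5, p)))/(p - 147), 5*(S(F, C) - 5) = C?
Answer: 8437/7955 ≈ 1.0606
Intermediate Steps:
S(F, C) = 5 + C/5
U = 36 (U = 6**2 = 36)
V(p) = (p + 2*p/(7 + p))/(-147 + p) (V(p) = (p + (p + p)/(p + 7))/(p - 147) = (p + (2*p)/(7 + p))/(-147 + p) = (p + 2*p/(7 + p))/(-147 + p))
S(-105, -18) + V(U) = (5 + (1/5)*(-18)) + 36*(9 + 36)/(-1029 + 36**2 - 140*36) = (5 - 18/5) + 36*45/(-1029 + 1296 - 5040) = 7/5 + 36*45/(-4773) = 7/5 + 36*(-1/4773)*45 = 7/5 - 540/1591 = 8437/7955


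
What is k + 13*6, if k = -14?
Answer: 64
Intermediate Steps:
k + 13*6 = -14 + 13*6 = -14 + 78 = 64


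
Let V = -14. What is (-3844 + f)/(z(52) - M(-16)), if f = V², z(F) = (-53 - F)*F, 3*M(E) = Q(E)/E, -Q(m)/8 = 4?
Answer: 5472/8191 ≈ 0.66805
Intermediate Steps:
Q(m) = -32 (Q(m) = -8*4 = -32)
M(E) = -32/(3*E) (M(E) = (-32/E)/3 = -32/(3*E))
z(F) = F*(-53 - F)
f = 196 (f = (-14)² = 196)
(-3844 + f)/(z(52) - M(-16)) = (-3844 + 196)/(-1*52*(53 + 52) - (-32)/(3*(-16))) = -3648/(-1*52*105 - (-32)*(-1)/(3*16)) = -3648/(-5460 - 1*⅔) = -3648/(-5460 - ⅔) = -3648/(-16382/3) = -3648*(-3/16382) = 5472/8191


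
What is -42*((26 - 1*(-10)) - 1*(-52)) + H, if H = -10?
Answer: -3706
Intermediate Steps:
-42*((26 - 1*(-10)) - 1*(-52)) + H = -42*((26 - 1*(-10)) - 1*(-52)) - 10 = -42*((26 + 10) + 52) - 10 = -42*(36 + 52) - 10 = -42*88 - 10 = -3696 - 10 = -3706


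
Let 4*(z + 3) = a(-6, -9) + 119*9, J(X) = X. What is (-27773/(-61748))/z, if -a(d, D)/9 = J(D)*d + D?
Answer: 27773/10095798 ≈ 0.0027509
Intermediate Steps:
a(d, D) = -9*D - 9*D*d (a(d, D) = -9*(D*d + D) = -9*(D + D*d) = -9*D - 9*D*d)
z = 327/2 (z = -3 + (9*(-9)*(-1 - 1*(-6)) + 119*9)/4 = -3 + (9*(-9)*(-1 + 6) + 1071)/4 = -3 + (9*(-9)*5 + 1071)/4 = -3 + (-405 + 1071)/4 = -3 + (¼)*666 = -3 + 333/2 = 327/2 ≈ 163.50)
(-27773/(-61748))/z = (-27773/(-61748))/(327/2) = -27773*(-1/61748)*(2/327) = (27773/61748)*(2/327) = 27773/10095798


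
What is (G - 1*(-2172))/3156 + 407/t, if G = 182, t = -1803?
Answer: 493295/948378 ≈ 0.52015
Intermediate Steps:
(G - 1*(-2172))/3156 + 407/t = (182 - 1*(-2172))/3156 + 407/(-1803) = (182 + 2172)*(1/3156) + 407*(-1/1803) = 2354*(1/3156) - 407/1803 = 1177/1578 - 407/1803 = 493295/948378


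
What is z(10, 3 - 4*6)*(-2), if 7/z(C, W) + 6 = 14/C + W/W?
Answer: 35/9 ≈ 3.8889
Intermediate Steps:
z(C, W) = 7/(-5 + 14/C) (z(C, W) = 7/(-6 + (14/C + W/W)) = 7/(-6 + (14/C + 1)) = 7/(-6 + (1 + 14/C)) = 7/(-5 + 14/C))
z(10, 3 - 4*6)*(-2) = -7*10/(-14 + 5*10)*(-2) = -7*10/(-14 + 50)*(-2) = -7*10/36*(-2) = -7*10*1/36*(-2) = -35/18*(-2) = 35/9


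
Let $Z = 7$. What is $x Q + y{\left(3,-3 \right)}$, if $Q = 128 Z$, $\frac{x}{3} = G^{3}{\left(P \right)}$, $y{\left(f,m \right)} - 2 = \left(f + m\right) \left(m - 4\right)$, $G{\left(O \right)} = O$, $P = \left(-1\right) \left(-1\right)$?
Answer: $2690$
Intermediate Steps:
$P = 1$
$y{\left(f,m \right)} = 2 + \left(-4 + m\right) \left(f + m\right)$ ($y{\left(f,m \right)} = 2 + \left(f + m\right) \left(m - 4\right) = 2 + \left(f + m\right) \left(-4 + m\right) = 2 + \left(-4 + m\right) \left(f + m\right)$)
$x = 3$ ($x = 3 \cdot 1^{3} = 3 \cdot 1 = 3$)
$Q = 896$ ($Q = 128 \cdot 7 = 896$)
$x Q + y{\left(3,-3 \right)} = 3 \cdot 896 + \left(2 + \left(-3\right)^{2} - 12 - -12 + 3 \left(-3\right)\right) = 2688 + \left(2 + 9 - 12 + 12 - 9\right) = 2688 + 2 = 2690$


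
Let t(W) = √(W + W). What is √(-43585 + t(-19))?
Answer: √(-43585 + I*√38) ≈ 0.015 + 208.77*I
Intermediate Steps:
t(W) = √2*√W (t(W) = √(2*W) = √2*√W)
√(-43585 + t(-19)) = √(-43585 + √2*√(-19)) = √(-43585 + √2*(I*√19)) = √(-43585 + I*√38)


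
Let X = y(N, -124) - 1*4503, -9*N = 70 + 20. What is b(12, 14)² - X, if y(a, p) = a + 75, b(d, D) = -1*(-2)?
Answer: 4442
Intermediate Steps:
b(d, D) = 2
N = -10 (N = -(70 + 20)/9 = -⅑*90 = -10)
y(a, p) = 75 + a
X = -4438 (X = (75 - 10) - 1*4503 = 65 - 4503 = -4438)
b(12, 14)² - X = 2² - 1*(-4438) = 4 + 4438 = 4442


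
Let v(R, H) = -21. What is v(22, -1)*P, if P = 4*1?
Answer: -84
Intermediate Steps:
P = 4
v(22, -1)*P = -21*4 = -84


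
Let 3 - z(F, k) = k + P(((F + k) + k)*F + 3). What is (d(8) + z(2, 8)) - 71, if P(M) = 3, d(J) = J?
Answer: -71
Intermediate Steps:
z(F, k) = -k (z(F, k) = 3 - (k + 3) = 3 - (3 + k) = 3 + (-3 - k) = -k)
(d(8) + z(2, 8)) - 71 = (8 - 1*8) - 71 = (8 - 8) - 71 = 0 - 71 = -71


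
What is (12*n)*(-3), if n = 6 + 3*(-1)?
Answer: -108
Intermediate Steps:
n = 3 (n = 6 - 3 = 3)
(12*n)*(-3) = (12*3)*(-3) = 36*(-3) = -108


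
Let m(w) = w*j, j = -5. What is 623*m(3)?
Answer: -9345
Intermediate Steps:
m(w) = -5*w (m(w) = w*(-5) = -5*w)
623*m(3) = 623*(-5*3) = 623*(-15) = -9345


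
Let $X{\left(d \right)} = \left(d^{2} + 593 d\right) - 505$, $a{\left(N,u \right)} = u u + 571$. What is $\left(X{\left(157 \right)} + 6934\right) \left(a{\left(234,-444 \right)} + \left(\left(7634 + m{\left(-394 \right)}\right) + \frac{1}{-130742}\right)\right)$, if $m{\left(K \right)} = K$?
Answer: $\frac{3327398740792467}{130742} \approx 2.545 \cdot 10^{10}$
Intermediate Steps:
$a{\left(N,u \right)} = 571 + u^{2}$ ($a{\left(N,u \right)} = u^{2} + 571 = 571 + u^{2}$)
$X{\left(d \right)} = -505 + d^{2} + 593 d$
$\left(X{\left(157 \right)} + 6934\right) \left(a{\left(234,-444 \right)} + \left(\left(7634 + m{\left(-394 \right)}\right) + \frac{1}{-130742}\right)\right) = \left(\left(-505 + 157^{2} + 593 \cdot 157\right) + 6934\right) \left(\left(571 + \left(-444\right)^{2}\right) + \left(\left(7634 - 394\right) + \frac{1}{-130742}\right)\right) = \left(\left(-505 + 24649 + 93101\right) + 6934\right) \left(\left(571 + 197136\right) + \left(7240 - \frac{1}{130742}\right)\right) = \left(117245 + 6934\right) \left(197707 + \frac{946572079}{130742}\right) = 124179 \cdot \frac{26795180673}{130742} = \frac{3327398740792467}{130742}$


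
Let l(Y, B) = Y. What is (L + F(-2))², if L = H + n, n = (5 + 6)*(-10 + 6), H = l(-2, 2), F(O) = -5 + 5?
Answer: 2116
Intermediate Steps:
F(O) = 0
H = -2
n = -44 (n = 11*(-4) = -44)
L = -46 (L = -2 - 44 = -46)
(L + F(-2))² = (-46 + 0)² = (-46)² = 2116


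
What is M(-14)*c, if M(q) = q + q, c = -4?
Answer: 112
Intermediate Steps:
M(q) = 2*q
M(-14)*c = (2*(-14))*(-4) = -28*(-4) = 112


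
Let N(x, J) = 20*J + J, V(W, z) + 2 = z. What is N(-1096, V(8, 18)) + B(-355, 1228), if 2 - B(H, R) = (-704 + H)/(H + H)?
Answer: 238921/710 ≈ 336.51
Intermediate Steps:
V(W, z) = -2 + z
N(x, J) = 21*J
B(H, R) = 2 - (-704 + H)/(2*H) (B(H, R) = 2 - (-704 + H)/(H + H) = 2 - (-704 + H)/(2*H))
N(-1096, V(8, 18)) + B(-355, 1228) = 21*(-2 + 18) + (3/2 + 352/(-355)) = 21*16 + (3/2 + 352*(-1/355)) = 336 + (3/2 - 352/355) = 336 + 361/710 = 238921/710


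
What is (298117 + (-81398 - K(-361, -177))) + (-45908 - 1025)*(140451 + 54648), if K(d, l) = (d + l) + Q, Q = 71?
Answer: -9156364181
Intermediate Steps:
K(d, l) = 71 + d + l (K(d, l) = (d + l) + 71 = 71 + d + l)
(298117 + (-81398 - K(-361, -177))) + (-45908 - 1025)*(140451 + 54648) = (298117 + (-81398 - (71 - 361 - 177))) + (-45908 - 1025)*(140451 + 54648) = (298117 + (-81398 - 1*(-467))) - 46933*195099 = (298117 + (-81398 + 467)) - 9156581367 = (298117 - 80931) - 9156581367 = 217186 - 9156581367 = -9156364181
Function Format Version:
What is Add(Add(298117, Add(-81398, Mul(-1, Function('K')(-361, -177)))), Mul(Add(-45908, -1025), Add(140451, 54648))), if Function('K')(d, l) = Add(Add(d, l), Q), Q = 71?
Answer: -9156364181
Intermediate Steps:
Function('K')(d, l) = Add(71, d, l) (Function('K')(d, l) = Add(Add(d, l), 71) = Add(71, d, l))
Add(Add(298117, Add(-81398, Mul(-1, Function('K')(-361, -177)))), Mul(Add(-45908, -1025), Add(140451, 54648))) = Add(Add(298117, Add(-81398, Mul(-1, Add(71, -361, -177)))), Mul(Add(-45908, -1025), Add(140451, 54648))) = Add(Add(298117, Add(-81398, Mul(-1, -467))), Mul(-46933, 195099)) = Add(Add(298117, Add(-81398, 467)), -9156581367) = Add(Add(298117, -80931), -9156581367) = Add(217186, -9156581367) = -9156364181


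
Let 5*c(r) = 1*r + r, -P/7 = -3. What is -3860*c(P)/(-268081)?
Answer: 32424/268081 ≈ 0.12095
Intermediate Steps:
P = 21 (P = -7*(-3) = 21)
c(r) = 2*r/5 (c(r) = (1*r + r)/5 = (r + r)/5 = (2*r)/5 = 2*r/5)
-3860*c(P)/(-268081) = -1544*21/(-268081) = -3860*42/5*(-1/268081) = -32424*(-1/268081) = 32424/268081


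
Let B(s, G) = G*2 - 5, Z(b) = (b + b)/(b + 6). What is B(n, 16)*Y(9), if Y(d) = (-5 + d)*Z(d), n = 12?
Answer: 648/5 ≈ 129.60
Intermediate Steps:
Z(b) = 2*b/(6 + b) (Z(b) = (2*b)/(6 + b) = 2*b/(6 + b))
B(s, G) = -5 + 2*G (B(s, G) = 2*G - 5 = -5 + 2*G)
Y(d) = 2*d*(-5 + d)/(6 + d) (Y(d) = (-5 + d)*(2*d/(6 + d)) = 2*d*(-5 + d)/(6 + d))
B(n, 16)*Y(9) = (-5 + 2*16)*(2*9*(-5 + 9)/(6 + 9)) = (-5 + 32)*(2*9*4/15) = 27*(2*9*(1/15)*4) = 27*(24/5) = 648/5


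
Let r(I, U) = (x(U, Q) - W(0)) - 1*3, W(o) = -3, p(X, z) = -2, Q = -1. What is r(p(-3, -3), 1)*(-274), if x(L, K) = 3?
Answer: -822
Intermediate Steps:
r(I, U) = 3 (r(I, U) = (3 - 1*(-3)) - 1*3 = (3 + 3) - 3 = 6 - 3 = 3)
r(p(-3, -3), 1)*(-274) = 3*(-274) = -822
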